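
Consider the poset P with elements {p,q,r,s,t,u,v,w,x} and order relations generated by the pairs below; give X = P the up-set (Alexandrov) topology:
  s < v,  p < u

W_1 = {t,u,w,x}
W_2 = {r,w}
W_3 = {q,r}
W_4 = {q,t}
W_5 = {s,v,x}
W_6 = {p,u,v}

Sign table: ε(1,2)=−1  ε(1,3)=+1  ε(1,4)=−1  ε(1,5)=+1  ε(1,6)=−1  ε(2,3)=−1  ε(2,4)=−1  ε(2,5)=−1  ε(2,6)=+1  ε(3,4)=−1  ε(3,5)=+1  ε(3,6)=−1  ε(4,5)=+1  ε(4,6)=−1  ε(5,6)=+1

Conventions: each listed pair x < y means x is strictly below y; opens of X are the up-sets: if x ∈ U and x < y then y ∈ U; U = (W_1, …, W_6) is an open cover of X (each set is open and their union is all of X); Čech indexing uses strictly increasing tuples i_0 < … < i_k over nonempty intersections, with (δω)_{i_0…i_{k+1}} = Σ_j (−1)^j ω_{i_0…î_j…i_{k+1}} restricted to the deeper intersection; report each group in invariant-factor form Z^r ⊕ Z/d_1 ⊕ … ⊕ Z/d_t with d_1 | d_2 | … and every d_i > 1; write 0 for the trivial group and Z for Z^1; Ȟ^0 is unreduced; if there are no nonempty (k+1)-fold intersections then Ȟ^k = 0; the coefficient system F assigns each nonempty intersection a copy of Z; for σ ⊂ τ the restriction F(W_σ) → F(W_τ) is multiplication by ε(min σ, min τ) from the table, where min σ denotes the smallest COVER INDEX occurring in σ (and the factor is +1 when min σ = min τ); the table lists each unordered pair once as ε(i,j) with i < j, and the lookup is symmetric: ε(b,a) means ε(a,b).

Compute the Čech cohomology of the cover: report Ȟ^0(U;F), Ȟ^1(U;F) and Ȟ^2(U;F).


intersection data:
  W12={w} W14={t} W15={x} W16={u} W23={r} W34={q} W56={v}
C dims 6,7; δ0: rk 6, SNF 1^5·2
Ȟ^0 = (6 − 6) − 0 = 0, so Ȟ^0 ≅ 0
Ȟ^1 = (7 − 0) − 6 = 1 plus torsion [2], so Ȟ^1 ≅ Z ⊕ Z/2
Ȟ^2 = (0 − 0) − 0 = 0, so Ȟ^2 ≅ 0

Ȟ^0(U;F) ≅ 0; Ȟ^1(U;F) ≅ Z ⊕ Z/2; Ȟ^2(U;F) ≅ 0


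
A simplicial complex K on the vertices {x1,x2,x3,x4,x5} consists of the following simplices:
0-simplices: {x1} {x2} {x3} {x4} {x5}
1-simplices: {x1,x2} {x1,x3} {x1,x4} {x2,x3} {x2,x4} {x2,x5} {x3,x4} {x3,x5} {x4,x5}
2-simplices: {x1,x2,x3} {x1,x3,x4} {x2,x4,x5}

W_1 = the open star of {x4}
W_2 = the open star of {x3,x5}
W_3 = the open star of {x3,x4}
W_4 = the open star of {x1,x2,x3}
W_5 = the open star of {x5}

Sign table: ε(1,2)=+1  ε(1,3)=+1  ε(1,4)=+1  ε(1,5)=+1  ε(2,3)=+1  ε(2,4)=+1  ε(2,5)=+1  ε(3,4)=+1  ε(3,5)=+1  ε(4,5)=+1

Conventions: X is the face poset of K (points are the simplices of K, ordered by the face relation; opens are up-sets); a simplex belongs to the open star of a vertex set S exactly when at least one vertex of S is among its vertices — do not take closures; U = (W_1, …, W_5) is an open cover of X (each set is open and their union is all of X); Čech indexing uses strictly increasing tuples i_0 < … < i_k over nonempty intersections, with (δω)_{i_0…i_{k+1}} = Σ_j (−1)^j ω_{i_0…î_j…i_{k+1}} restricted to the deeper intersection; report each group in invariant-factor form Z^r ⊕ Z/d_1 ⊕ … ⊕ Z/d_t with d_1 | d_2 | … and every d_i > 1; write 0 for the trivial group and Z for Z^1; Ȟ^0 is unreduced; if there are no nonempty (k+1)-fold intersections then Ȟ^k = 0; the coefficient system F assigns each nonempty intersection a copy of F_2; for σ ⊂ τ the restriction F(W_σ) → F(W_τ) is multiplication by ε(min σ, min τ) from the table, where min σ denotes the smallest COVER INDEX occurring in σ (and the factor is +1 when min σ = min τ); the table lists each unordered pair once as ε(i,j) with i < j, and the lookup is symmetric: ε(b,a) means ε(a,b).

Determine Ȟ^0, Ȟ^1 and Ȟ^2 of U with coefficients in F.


intersection data:
  W1={{x4},{x1,x4},{x2,x4},{x3,x4},{x4,x5},{x1,x3,x4},{x2,x4,x5}} W2={{x3},{x5},{x1,x3},{x2,x3},{x2,x5},{x3,x4},{x3,x5},{x4,x5},{x1,x2,x3},{x1,x3,x4},{x2,x4,x5}} W3={{x3},{x4},{x1,x3},{x1,x4},{x2,x3},{x2,x4},{x3,x4},{x3,x5},{x4,x5},{x1,x2,x3},{x1,x3,x4},{x2,x4,x5}} W4={{x1},{x2},{x3},{x1,x2},{x1,x3},{x1,x4},{x2,x3},{x2,x4},{x2,x5},{x3,x4},{x3,x5},{x1,x2,x3},{x1,x3,x4},{x2,x4,x5}} W5={{x5},{x2,x5},{x3,x5},{x4,x5},{x2,x4,x5}}
  W12={{x3,x4},{x4,x5},{x1,x3,x4},{x2,x4,x5}} W13={{x4},{x1,x4},{x2,x4},{x3,x4},{x4,x5},{x1,x3,x4},{x2,x4,x5}} W14={{x1,x4},{x2,x4},{x3,x4},{x1,x3,x4},{x2,x4,x5}} W15={{x4,x5},{x2,x4,x5}} W23={{x3},{x1,x3},{x2,x3},{x3,x4},{x3,x5},{x4,x5},{x1,x2,x3},{x1,x3,x4},{x2,x4,x5}} W24={{x3},{x1,x3},{x2,x3},{x2,x5},{x3,x4},{x3,x5},{x1,x2,x3},{x1,x3,x4},{x2,x4,x5}} W25={{x5},{x2,x5},{x3,x5},{x4,x5},{x2,x4,x5}} W34={{x3},{x1,x3},{x1,x4},{x2,x3},{x2,x4},{x3,x4},{x3,x5},{x1,x2,x3},{x1,x3,x4},{x2,x4,x5}} W35={{x3,x5},{x4,x5},{x2,x4,x5}} W45={{x2,x5},{x3,x5},{x2,x4,x5}}
  W123={{x3,x4},{x4,x5},{x1,x3,x4},{x2,x4,x5}} W124={{x3,x4},{x1,x3,x4},{x2,x4,x5}} W125={{x4,x5},{x2,x4,x5}} W134={{x1,x4},{x2,x4},{x3,x4},{x1,x3,x4},{x2,x4,x5}} W135={{x4,x5},{x2,x4,x5}} W145={{x2,x4,x5}} W234={{x3},{x1,x3},{x2,x3},{x3,x4},{x3,x5},{x1,x2,x3},{x1,x3,x4},{x2,x4,x5}} W235={{x3,x5},{x4,x5},{x2,x4,x5}} W245={{x2,x5},{x3,x5},{x2,x4,x5}} W345={{x3,x5},{x2,x4,x5}}
  W1234={{x3,x4},{x1,x3,x4},{x2,x4,x5}} W1235={{x4,x5},{x2,x4,x5}} W1245={{x2,x4,x5}} W1345={{x2,x4,x5}} W2345={{x3,x5},{x2,x4,x5}}
  W12345={{x2,x4,x5}}
C dims 5,10,10,5; δ0: rk_F2 4; δ1: rk_F2 6; δ2: rk_F2 4
Ȟ^0 = (5 − 4) − 0 = 1, so Ȟ^0 ≅ Z/2
Ȟ^1 = (10 − 6) − 4 = 0, so Ȟ^1 ≅ 0
Ȟ^2 = (10 − 4) − 6 = 0, so Ȟ^2 ≅ 0

Ȟ^0 ≅ Z/2, Ȟ^1 ≅ 0, Ȟ^2 ≅ 0


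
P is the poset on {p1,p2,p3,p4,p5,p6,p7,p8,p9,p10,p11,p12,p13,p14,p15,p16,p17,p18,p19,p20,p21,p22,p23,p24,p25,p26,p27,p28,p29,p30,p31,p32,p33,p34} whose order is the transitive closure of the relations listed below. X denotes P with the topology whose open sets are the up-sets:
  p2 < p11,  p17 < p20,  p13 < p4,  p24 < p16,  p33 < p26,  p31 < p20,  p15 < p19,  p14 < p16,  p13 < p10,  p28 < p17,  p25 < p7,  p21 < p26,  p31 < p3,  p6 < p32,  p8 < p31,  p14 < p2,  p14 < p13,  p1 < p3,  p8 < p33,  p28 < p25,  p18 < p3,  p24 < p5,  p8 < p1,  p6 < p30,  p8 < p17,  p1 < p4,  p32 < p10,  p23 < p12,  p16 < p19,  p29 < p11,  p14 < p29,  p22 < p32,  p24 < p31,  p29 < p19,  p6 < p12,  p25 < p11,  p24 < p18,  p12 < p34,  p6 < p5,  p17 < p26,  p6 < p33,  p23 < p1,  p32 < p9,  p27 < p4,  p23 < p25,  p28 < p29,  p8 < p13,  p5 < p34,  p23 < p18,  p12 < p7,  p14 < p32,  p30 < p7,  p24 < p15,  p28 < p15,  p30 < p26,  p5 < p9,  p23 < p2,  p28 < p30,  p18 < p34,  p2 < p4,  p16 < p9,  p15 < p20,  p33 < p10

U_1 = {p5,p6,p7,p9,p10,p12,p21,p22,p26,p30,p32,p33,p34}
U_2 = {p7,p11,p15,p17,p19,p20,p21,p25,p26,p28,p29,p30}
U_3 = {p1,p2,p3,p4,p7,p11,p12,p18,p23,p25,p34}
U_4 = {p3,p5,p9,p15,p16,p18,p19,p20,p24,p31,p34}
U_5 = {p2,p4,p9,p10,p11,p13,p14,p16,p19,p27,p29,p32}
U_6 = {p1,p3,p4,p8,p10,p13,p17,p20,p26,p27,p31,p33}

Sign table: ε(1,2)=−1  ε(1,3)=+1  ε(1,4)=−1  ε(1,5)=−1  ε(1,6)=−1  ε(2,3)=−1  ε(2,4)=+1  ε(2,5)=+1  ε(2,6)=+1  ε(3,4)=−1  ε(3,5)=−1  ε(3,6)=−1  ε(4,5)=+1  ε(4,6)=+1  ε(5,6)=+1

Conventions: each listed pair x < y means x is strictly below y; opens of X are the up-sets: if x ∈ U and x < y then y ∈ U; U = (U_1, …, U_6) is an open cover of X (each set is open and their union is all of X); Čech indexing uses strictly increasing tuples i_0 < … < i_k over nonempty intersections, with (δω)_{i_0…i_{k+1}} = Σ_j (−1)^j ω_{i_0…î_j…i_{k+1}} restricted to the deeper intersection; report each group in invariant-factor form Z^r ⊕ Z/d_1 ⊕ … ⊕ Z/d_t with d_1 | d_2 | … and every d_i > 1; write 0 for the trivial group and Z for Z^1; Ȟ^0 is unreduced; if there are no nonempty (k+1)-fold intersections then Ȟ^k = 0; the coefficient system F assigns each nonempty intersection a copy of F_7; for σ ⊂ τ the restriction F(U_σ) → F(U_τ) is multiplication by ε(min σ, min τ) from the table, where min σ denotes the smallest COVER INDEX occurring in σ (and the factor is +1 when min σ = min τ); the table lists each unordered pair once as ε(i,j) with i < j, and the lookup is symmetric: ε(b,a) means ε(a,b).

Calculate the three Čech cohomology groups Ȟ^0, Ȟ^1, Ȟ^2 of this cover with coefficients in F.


Ȟ^0 ≅ Z/7; Ȟ^1 ≅ 0; Ȟ^2 ≅ 0

cover nerve:
  U12={p7,p21,p26,p30} U13={p7,p12,p34} U14={p5,p9,p34} U15={p9,p10,p32} U16={p10,p26,p33} U23={p7,p11,p25} U24={p15,p19,p20} U25={p11,p19,p29} U26={p17,p20,p26} U34={p3,p18,p34} U35={p2,p4,p11} U36={p1,p3,p4} U45={p9,p16,p19} U46={p3,p20,p31} U56={p4,p10,p13,p27}
  U123={p7} U126={p26} U134={p34} U145={p9} U156={p10} U235={p11} U245={p19} U246={p20} U346={p3} U356={p4}
C dims 6,15,10; δ0: rk_F7 5; δ1: rk_F7 10
Ȟ^0: (6−5)−0=1 ⇒ Z/7
Ȟ^1: (15−10)−5=0 ⇒ 0
Ȟ^2: (10−0)−10=0 ⇒ 0


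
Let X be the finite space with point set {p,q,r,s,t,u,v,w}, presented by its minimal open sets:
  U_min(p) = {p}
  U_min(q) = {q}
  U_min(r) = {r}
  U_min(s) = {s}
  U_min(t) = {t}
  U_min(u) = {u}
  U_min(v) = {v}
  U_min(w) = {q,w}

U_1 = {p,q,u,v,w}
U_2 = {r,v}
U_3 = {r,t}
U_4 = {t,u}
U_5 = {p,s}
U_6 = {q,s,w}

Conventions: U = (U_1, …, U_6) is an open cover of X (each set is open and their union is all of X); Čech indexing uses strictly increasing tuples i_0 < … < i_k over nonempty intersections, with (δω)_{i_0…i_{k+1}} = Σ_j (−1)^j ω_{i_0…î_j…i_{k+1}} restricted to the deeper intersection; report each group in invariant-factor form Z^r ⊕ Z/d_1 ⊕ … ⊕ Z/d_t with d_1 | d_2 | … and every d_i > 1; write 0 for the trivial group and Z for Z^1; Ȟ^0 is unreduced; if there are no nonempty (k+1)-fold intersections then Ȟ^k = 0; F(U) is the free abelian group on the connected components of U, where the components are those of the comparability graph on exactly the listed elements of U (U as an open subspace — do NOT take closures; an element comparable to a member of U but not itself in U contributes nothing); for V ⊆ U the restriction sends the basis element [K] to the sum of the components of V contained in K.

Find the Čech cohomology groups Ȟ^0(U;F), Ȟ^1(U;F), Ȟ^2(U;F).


nerve of the cover:
  U12={v} U14={u} U15={p} U16={q,w} U23={r} U34={t} U56={s}
components per intersection:
  U1: {p} {q,w} {u} {v}
  U2: {r} {v}
  U3: {r} {t}
  U4: {t} {u}
  U5: {p} {s}
  U6: {q,w} {s}
  U12: {v}
  U14: {u}
  U15: {p}
  U16: {q,w}
  U23: {r}
  U34: {t}
  U56: {s}
C dims 14,7; δ0: rk 7, SNF 1^7
Ȟ^0 = (14 − 7) − 0 = 7, so Ȟ^0 ≅ Z^7
Ȟ^1 = (7 − 0) − 7 = 0, so Ȟ^1 ≅ 0
Ȟ^2 = (0 − 0) − 0 = 0, so Ȟ^2 ≅ 0

Ȟ^0 = Z^7; Ȟ^1 = 0; Ȟ^2 = 0


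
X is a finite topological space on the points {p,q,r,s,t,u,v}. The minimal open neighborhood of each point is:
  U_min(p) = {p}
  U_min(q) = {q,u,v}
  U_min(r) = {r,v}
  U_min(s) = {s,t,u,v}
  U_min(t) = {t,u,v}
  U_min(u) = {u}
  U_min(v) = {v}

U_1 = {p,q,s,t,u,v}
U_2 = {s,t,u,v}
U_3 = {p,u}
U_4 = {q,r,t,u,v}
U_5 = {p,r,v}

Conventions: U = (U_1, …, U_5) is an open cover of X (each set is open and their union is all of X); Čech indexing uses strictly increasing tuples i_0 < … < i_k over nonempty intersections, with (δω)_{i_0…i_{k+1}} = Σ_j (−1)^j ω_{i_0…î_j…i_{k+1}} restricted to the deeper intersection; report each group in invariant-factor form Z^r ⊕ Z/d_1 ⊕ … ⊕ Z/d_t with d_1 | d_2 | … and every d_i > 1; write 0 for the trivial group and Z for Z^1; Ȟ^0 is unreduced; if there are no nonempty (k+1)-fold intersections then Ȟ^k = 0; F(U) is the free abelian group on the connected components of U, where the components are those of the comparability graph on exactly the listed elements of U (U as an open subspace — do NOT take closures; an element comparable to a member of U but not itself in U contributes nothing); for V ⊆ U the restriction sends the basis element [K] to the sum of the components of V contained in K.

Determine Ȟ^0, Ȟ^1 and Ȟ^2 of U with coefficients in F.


Ȟ^0 = Z^2,  Ȟ^1 = 0,  Ȟ^2 = 0

nerve of the cover:
  U12={s,t,u,v} U13={p,u} U14={q,t,u,v} U15={p,v} U23={u} U24={t,u,v} U25={v} U34={u} U35={p} U45={r,v}
  U123={u} U124={t,u,v} U125={v} U134={u} U135={p} U145={v} U234={u} U245={v}
  U1234={u} U1245={v}
components per intersection:
  U1: {p} {q,s,t,u,v}
  U2: {s,t,u,v}
  U3: {p} {u}
  U4: {q,r,t,u,v}
  U5: {p} {r,v}
  U12: {s,t,u,v}
  U13: {p} {u}
  U14: {q,t,u,v}
  U15: {p} {v}
  U23: {u}
  U24: {t,u,v}
  U25: {v}
  U34: {u}
  U35: {p}
  U45: {r,v}
  U123: {u}
  U124: {t,u,v}
  U125: {v}
  U134: {u}
  U135: {p}
  U145: {v}
  U234: {u}
  U245: {v}
  U1234: {u}
  U1245: {v}
C dims 8,12,8,2; δ0: rk 6, SNF 1^6; δ1: rk 6, SNF 1^6; δ2: rk 2, SNF 1^2
Ȟ^0 = (8 − 6) − 0 = 2, so Ȟ^0 ≅ Z^2
Ȟ^1 = (12 − 6) − 6 = 0, so Ȟ^1 ≅ 0
Ȟ^2 = (8 − 2) − 6 = 0, so Ȟ^2 ≅ 0


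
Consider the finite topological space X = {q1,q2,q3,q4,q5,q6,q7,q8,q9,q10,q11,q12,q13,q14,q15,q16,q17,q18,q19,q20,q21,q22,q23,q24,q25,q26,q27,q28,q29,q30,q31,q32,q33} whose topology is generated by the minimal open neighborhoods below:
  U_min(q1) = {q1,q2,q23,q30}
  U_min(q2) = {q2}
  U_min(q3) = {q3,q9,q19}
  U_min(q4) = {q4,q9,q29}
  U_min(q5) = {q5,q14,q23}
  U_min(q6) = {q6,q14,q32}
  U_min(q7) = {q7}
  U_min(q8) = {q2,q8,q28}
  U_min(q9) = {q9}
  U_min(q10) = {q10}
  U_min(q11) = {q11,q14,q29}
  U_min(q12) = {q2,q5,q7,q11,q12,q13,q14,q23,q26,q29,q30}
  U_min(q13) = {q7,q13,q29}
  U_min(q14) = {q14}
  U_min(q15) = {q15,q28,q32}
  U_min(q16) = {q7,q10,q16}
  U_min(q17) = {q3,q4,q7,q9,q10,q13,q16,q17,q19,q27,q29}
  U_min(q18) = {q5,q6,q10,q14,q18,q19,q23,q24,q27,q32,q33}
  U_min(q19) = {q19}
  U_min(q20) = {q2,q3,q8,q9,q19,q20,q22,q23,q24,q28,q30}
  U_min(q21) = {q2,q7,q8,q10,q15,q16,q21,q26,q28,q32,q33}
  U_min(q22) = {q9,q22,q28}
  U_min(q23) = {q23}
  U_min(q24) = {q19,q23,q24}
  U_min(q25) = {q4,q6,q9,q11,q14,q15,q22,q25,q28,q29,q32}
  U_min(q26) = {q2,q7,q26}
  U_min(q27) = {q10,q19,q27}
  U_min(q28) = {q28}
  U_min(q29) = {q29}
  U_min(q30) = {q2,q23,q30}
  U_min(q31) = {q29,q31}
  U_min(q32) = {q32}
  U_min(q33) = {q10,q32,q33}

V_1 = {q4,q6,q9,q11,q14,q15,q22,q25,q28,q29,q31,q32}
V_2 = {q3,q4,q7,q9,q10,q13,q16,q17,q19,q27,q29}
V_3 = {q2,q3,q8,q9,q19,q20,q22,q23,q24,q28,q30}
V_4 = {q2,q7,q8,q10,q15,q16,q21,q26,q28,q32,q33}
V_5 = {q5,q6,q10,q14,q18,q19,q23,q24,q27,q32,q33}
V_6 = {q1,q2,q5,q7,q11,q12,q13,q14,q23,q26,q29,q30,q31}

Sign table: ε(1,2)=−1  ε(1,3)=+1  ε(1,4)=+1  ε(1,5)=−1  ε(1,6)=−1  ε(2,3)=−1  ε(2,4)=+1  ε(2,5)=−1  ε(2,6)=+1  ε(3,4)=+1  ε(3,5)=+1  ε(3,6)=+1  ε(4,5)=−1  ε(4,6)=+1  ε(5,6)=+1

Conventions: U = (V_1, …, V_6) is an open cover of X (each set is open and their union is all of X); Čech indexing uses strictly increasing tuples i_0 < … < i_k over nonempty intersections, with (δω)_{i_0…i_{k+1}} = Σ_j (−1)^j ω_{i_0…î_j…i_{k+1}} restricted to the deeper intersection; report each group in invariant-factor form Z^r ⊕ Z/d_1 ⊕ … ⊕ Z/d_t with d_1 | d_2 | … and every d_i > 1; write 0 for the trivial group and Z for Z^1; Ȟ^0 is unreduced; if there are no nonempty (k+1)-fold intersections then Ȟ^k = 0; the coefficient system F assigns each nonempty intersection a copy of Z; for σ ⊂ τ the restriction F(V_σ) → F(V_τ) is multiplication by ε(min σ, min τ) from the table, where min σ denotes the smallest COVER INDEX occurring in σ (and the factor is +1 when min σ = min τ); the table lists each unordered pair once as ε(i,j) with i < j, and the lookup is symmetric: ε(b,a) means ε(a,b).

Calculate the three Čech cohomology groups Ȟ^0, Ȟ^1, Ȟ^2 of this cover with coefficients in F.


cover nerve:
  V12={q4,q9,q29} V13={q9,q22,q28} V14={q15,q28,q32} V15={q6,q14,q32} V16={q11,q14,q29,q31} V23={q3,q9,q19} V24={q7,q10,q16} V25={q10,q19,q27} V26={q7,q13,q29} V34={q2,q8,q28} V35={q19,q23,q24} V36={q2,q23,q30} V45={q10,q32,q33} V46={q2,q7,q26} V56={q5,q14,q23}
  V123={q9} V126={q29} V134={q28} V145={q32} V156={q14} V235={q19} V245={q10} V246={q7} V346={q2} V356={q23}
C dims 6,15,10; δ0: rk 6, SNF 1^5·2; δ1: rk 9, SNF 1^9
Ȟ^0: (6−6)−0=0 ⇒ 0
Ȟ^1: (15−9)−6=0 plus torsion [2] ⇒ Z/2
Ȟ^2: (10−0)−9=1 ⇒ Z

Ȟ^0 ≅ 0,  Ȟ^1 ≅ Z/2,  Ȟ^2 ≅ Z


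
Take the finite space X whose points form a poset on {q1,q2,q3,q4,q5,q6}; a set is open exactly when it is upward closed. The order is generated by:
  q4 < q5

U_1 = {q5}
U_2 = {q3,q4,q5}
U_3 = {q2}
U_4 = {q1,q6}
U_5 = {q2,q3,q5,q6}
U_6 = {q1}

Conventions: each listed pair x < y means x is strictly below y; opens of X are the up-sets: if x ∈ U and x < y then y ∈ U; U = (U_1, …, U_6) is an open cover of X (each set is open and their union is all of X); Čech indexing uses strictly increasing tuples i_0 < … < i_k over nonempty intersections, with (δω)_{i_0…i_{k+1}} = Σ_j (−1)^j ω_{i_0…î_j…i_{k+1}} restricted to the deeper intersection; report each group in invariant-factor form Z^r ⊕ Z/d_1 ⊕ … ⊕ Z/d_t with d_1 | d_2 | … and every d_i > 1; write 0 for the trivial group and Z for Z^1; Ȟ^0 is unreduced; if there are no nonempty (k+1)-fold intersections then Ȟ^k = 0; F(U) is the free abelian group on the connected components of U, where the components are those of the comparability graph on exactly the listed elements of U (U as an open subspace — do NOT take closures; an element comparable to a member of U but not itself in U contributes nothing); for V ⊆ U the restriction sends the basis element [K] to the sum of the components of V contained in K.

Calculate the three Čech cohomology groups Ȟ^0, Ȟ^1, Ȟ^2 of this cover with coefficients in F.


Ȟ^0(U;F) ≅ Z^5, Ȟ^1(U;F) ≅ 0 and Ȟ^2(U;F) ≅ 0

nonempty overlaps:
  U12={q5} U15={q5} U25={q3,q5} U35={q2} U45={q6} U46={q1}
  U125={q5}
components per intersection:
  U1: {q5}
  U2: {q3} {q4,q5}
  U3: {q2}
  U4: {q1} {q6}
  U5: {q2} {q3} {q5} {q6}
  U6: {q1}
  U12: {q5}
  U15: {q5}
  U25: {q3} {q5}
  U35: {q2}
  U45: {q6}
  U46: {q1}
  U125: {q5}
C dims 11,7,1; δ0: rk 6, SNF 1^6; δ1: rk 1, SNF 1^1
degree 0: 11−6−0 = 5 → Ȟ^0 ≅ Z^5
degree 1: 7−1−6 = 0 → Ȟ^1 ≅ 0
degree 2: 1−0−1 = 0 → Ȟ^2 ≅ 0


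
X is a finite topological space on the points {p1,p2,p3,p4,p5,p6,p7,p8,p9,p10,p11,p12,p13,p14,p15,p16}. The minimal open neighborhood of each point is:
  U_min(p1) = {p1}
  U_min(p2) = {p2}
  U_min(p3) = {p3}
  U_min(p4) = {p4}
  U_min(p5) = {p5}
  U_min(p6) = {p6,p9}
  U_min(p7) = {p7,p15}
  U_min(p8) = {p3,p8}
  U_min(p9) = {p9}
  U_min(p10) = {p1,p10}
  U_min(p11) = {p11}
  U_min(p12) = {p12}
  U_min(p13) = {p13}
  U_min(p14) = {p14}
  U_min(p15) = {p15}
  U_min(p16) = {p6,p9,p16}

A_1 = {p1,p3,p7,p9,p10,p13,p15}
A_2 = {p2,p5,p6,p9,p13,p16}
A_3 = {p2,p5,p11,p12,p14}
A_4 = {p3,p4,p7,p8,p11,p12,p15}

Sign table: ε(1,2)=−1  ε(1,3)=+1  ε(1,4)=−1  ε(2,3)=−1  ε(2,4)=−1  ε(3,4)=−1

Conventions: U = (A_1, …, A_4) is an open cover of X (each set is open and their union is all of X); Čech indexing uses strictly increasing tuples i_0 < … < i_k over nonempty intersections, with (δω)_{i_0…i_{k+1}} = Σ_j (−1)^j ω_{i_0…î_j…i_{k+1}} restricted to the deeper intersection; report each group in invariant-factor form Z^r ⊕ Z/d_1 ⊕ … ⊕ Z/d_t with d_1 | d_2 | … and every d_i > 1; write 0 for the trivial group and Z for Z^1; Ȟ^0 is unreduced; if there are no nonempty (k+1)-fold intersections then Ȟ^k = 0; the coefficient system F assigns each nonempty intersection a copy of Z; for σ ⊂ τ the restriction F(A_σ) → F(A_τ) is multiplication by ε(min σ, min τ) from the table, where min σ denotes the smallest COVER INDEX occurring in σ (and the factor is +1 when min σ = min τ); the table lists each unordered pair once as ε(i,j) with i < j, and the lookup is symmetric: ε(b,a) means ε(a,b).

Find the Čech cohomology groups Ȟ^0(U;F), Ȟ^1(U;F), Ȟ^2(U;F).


nerve of the cover:
  A12={p9,p13} A14={p3,p7,p15} A23={p2,p5} A34={p11,p12}
C dims 4,4; δ0: rk 3, SNF 1^3
Ȟ^0 = (4 − 3) − 0 = 1, so Ȟ^0 ≅ Z
Ȟ^1 = (4 − 0) − 3 = 1, so Ȟ^1 ≅ Z
Ȟ^2 = (0 − 0) − 0 = 0, so Ȟ^2 ≅ 0

Ȟ^0 = Z, Ȟ^1 = Z, Ȟ^2 = 0


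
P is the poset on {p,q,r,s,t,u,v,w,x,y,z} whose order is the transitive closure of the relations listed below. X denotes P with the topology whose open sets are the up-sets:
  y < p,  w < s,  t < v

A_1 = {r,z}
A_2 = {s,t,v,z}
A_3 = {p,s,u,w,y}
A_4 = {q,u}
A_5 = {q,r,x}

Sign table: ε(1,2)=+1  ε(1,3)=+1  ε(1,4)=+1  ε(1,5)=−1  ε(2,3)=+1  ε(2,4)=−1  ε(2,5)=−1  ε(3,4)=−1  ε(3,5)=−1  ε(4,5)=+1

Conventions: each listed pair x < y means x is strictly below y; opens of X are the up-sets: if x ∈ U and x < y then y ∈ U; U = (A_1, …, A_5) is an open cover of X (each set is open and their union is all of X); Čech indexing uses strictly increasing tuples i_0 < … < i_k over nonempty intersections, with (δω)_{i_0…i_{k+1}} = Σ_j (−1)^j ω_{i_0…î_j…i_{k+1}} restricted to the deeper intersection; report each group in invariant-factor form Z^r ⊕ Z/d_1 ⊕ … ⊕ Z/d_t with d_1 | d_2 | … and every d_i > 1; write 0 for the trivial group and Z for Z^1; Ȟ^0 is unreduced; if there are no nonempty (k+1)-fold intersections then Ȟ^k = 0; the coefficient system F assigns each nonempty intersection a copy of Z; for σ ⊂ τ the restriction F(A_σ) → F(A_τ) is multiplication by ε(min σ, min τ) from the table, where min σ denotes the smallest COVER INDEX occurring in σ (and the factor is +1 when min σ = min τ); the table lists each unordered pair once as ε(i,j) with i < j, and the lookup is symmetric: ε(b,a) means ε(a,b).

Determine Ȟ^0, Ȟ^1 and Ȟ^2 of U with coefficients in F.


nerve simplices:
  A12={z} A15={r} A23={s} A34={u} A45={q}
C dims 5,5; δ0: rk 4, SNF 1^4
degree 0: 5−4−0 = 1 → Ȟ^0 ≅ Z
degree 1: 5−0−4 = 1 → Ȟ^1 ≅ Z
degree 2: 0−0−0 = 0 → Ȟ^2 ≅ 0

Ȟ^0 = Z; Ȟ^1 = Z; Ȟ^2 = 0


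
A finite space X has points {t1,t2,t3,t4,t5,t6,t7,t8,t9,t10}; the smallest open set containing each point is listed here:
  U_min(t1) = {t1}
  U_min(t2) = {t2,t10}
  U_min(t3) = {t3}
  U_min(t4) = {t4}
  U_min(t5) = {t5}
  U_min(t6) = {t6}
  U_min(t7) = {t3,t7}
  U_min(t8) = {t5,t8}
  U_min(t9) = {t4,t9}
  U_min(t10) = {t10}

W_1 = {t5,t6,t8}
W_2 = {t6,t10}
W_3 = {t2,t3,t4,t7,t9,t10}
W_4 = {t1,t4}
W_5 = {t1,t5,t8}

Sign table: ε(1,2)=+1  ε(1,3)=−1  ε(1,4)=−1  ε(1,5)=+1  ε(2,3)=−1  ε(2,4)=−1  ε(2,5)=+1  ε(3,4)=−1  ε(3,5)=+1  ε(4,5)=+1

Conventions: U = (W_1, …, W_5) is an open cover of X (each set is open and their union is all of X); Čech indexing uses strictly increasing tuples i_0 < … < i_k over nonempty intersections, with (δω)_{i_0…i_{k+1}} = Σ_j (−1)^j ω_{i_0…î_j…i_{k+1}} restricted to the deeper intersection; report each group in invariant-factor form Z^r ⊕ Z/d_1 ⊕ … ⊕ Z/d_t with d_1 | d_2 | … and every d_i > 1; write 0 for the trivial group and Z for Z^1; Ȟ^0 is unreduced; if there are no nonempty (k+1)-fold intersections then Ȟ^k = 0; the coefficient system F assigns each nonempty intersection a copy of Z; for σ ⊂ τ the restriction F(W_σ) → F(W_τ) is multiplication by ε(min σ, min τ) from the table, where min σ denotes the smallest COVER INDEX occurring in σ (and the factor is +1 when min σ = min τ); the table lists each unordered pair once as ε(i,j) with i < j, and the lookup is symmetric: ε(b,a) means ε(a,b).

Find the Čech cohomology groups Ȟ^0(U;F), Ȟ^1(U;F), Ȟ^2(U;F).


nerve simplices:
  W12={t6} W15={t5,t8} W23={t10} W34={t4} W45={t1}
C dims 5,5; δ0: rk 4, SNF 1^4
degree 0: 5−4−0 = 1 → Ȟ^0 ≅ Z
degree 1: 5−0−4 = 1 → Ȟ^1 ≅ Z
degree 2: 0−0−0 = 0 → Ȟ^2 ≅ 0

Ȟ^0 ≅ Z; Ȟ^1 ≅ Z; Ȟ^2 ≅ 0


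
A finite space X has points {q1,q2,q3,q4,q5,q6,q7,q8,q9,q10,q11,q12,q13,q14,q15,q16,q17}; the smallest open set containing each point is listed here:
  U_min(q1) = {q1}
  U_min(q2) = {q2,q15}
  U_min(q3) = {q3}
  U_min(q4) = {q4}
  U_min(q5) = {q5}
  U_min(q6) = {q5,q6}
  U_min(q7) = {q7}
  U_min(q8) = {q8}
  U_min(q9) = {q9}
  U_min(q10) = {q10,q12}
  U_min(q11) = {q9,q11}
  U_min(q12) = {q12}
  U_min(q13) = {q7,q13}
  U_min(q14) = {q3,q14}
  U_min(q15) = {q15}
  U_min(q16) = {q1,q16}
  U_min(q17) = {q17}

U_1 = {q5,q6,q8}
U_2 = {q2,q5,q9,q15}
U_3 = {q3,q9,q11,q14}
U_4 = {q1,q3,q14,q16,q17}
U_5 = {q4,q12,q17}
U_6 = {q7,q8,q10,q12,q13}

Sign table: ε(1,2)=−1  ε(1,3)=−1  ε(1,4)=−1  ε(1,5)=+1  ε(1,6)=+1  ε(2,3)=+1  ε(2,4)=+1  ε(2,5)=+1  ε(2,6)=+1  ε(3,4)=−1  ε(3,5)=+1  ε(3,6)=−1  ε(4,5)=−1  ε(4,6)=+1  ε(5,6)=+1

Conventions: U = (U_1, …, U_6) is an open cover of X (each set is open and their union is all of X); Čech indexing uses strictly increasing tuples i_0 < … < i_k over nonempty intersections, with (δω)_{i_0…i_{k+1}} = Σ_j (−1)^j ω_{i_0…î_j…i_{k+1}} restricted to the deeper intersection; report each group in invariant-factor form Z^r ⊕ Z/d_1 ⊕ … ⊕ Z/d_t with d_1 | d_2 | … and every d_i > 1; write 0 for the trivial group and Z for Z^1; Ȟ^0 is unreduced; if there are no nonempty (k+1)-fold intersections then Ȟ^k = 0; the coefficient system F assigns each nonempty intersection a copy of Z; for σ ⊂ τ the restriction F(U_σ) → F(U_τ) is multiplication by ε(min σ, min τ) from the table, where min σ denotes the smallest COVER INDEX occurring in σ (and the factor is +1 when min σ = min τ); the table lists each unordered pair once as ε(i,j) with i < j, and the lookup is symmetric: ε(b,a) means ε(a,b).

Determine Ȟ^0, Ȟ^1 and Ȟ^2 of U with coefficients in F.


cover nerve:
  U12={q5} U16={q8} U23={q9} U34={q3,q14} U45={q17} U56={q12}
C dims 6,6; δ0: rk 6, SNF 1^5·2
Ȟ^0: (6−6)−0=0 ⇒ 0
Ȟ^1: (6−0)−6=0 plus torsion [2] ⇒ Z/2
Ȟ^2: (0−0)−0=0 ⇒ 0

Ȟ^0 ≅ 0, Ȟ^1 ≅ Z/2 and Ȟ^2 ≅ 0


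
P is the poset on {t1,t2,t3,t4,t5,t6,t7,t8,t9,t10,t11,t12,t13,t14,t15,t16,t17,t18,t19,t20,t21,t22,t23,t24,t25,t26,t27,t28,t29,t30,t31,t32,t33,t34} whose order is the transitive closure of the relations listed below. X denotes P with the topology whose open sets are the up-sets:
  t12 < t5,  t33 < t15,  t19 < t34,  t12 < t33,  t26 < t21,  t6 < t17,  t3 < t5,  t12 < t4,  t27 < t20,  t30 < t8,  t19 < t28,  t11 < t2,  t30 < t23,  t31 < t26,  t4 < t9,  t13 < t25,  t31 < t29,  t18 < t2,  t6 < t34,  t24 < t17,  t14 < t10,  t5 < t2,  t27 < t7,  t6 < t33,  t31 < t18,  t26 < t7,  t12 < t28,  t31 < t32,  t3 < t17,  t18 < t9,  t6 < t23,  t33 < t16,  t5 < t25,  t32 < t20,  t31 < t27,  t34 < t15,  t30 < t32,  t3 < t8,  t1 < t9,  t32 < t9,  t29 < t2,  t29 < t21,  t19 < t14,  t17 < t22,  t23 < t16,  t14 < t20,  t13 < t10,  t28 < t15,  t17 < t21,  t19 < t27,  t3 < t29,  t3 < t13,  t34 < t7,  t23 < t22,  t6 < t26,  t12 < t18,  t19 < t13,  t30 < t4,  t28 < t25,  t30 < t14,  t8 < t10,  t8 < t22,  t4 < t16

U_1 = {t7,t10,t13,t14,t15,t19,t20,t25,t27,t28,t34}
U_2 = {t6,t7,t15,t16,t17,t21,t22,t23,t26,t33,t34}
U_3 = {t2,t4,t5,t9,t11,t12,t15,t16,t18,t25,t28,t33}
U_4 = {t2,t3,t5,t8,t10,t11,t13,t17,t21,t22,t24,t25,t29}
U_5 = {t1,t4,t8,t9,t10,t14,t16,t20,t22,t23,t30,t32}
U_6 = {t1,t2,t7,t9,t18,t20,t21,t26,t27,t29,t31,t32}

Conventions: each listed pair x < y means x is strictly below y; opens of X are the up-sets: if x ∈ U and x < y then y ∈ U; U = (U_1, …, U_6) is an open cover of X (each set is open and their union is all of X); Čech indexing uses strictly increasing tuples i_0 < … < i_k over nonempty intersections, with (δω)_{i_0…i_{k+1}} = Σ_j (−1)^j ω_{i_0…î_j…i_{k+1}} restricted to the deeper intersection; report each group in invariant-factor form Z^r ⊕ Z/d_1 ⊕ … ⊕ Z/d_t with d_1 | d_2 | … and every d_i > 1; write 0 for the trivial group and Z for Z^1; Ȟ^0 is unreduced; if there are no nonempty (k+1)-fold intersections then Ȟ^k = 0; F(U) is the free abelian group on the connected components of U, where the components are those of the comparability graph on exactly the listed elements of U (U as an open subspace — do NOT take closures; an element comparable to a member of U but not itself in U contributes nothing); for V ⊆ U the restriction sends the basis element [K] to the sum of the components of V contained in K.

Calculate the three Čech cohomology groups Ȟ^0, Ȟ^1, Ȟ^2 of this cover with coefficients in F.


Ȟ^0 ≅ Z,  Ȟ^1 ≅ 0,  Ȟ^2 ≅ Z/2

intersection data:
  U12={t7,t15,t34} U13={t15,t25,t28} U14={t10,t13,t25} U15={t10,t14,t20} U16={t7,t20,t27} U23={t15,t16,t33} U24={t17,t21,t22} U25={t16,t22,t23} U26={t7,t21,t26} U34={t2,t5,t11,t25} U35={t4,t9,t16} U36={t2,t9,t18} U45={t8,t10,t22} U46={t2,t21,t29} U56={t1,t9,t20,t32}
  U123={t15} U126={t7} U134={t25} U145={t10} U156={t20} U235={t16} U245={t22} U246={t21} U346={t2} U356={t9}
components per intersection:
  U1: {t7,t10,t13,t14,t15,t19,t20,t25,t27,t28,t34}
  U2: {t6,t7,t15,t16,t17,t21,t22,t23,t26,t33,t34}
  U3: {t2,t4,t5,t9,t11,t12,t15,t16,t18,t25,t28,t33}
  U4: {t2,t3,t5,t8,t10,t11,t13,t17,t21,t22,t24,t25,t29}
  U5: {t1,t4,t8,t9,t10,t14,t16,t20,t22,t23,t30,t32}
  U6: {t1,t2,t7,t9,t18,t20,t21,t26,t27,t29,t31,t32}
  U12: {t7,t15,t34}
  U13: {t15,t25,t28}
  U14: {t10,t13,t25}
  U15: {t10,t14,t20}
  U16: {t7,t20,t27}
  U23: {t15,t16,t33}
  U24: {t17,t21,t22}
  U25: {t16,t22,t23}
  U26: {t7,t21,t26}
  U34: {t2,t5,t11,t25}
  U35: {t4,t9,t16}
  U36: {t2,t9,t18}
  U45: {t8,t10,t22}
  U46: {t2,t21,t29}
  U56: {t1,t9,t20,t32}
  U123: {t15}
  U126: {t7}
  U134: {t25}
  U145: {t10}
  U156: {t20}
  U235: {t16}
  U245: {t22}
  U246: {t21}
  U346: {t2}
  U356: {t9}
C dims 6,15,10; δ0: rk 5, SNF 1^5; δ1: rk 10, SNF 1^9·2
Ȟ^0 = (6 − 5) − 0 = 1, so Ȟ^0 ≅ Z
Ȟ^1 = (15 − 10) − 5 = 0, so Ȟ^1 ≅ 0
Ȟ^2 = (10 − 0) − 10 = 0 plus torsion [2], so Ȟ^2 ≅ Z/2


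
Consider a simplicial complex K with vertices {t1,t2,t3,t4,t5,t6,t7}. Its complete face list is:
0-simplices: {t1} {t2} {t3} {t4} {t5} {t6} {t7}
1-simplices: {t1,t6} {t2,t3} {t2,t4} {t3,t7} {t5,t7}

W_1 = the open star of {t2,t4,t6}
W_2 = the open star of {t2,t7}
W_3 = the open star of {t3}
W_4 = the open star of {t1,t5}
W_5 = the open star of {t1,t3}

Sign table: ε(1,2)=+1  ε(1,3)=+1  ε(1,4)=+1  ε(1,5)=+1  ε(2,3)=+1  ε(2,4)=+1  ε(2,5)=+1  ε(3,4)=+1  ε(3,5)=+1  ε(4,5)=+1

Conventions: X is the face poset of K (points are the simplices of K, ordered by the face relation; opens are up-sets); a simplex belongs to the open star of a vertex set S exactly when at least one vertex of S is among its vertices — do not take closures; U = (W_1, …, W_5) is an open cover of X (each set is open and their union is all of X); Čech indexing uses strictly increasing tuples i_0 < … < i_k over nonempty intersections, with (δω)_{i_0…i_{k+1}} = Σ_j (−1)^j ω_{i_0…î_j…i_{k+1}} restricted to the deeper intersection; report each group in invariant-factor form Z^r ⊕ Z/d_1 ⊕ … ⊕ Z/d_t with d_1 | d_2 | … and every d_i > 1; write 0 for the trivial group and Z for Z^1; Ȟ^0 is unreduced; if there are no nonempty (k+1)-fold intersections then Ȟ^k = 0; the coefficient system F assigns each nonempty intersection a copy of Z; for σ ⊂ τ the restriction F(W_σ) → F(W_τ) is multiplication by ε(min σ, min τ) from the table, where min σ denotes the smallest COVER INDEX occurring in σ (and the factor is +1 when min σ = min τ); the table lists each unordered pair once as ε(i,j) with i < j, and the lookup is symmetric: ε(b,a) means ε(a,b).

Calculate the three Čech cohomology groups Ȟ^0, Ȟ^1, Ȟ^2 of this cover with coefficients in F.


Ȟ^0(U;F) ≅ Z,  Ȟ^1(U;F) ≅ Z,  Ȟ^2(U;F) ≅ 0

nerve of the cover:
  W1={{t2},{t4},{t6},{t1,t6},{t2,t3},{t2,t4}} W2={{t2},{t7},{t2,t3},{t2,t4},{t3,t7},{t5,t7}} W3={{t3},{t2,t3},{t3,t7}} W4={{t1},{t5},{t1,t6},{t5,t7}} W5={{t1},{t3},{t1,t6},{t2,t3},{t3,t7}}
  W12={{t2},{t2,t3},{t2,t4}} W13={{t2,t3}} W14={{t1,t6}} W15={{t1,t6},{t2,t3}} W23={{t2,t3},{t3,t7}} W24={{t5,t7}} W25={{t2,t3},{t3,t7}} W35={{t3},{t2,t3},{t3,t7}} W45={{t1},{t1,t6}}
  W123={{t2,t3}} W125={{t2,t3}} W135={{t2,t3}} W145={{t1,t6}} W235={{t2,t3},{t3,t7}}
  W1235={{t2,t3}}
C dims 5,9,5,1; δ0: rk 4, SNF 1^4; δ1: rk 4, SNF 1^4; δ2: rk 1, SNF 1^1
Ȟ^0 = (5 − 4) − 0 = 1, so Ȟ^0 ≅ Z
Ȟ^1 = (9 − 4) − 4 = 1, so Ȟ^1 ≅ Z
Ȟ^2 = (5 − 1) − 4 = 0, so Ȟ^2 ≅ 0


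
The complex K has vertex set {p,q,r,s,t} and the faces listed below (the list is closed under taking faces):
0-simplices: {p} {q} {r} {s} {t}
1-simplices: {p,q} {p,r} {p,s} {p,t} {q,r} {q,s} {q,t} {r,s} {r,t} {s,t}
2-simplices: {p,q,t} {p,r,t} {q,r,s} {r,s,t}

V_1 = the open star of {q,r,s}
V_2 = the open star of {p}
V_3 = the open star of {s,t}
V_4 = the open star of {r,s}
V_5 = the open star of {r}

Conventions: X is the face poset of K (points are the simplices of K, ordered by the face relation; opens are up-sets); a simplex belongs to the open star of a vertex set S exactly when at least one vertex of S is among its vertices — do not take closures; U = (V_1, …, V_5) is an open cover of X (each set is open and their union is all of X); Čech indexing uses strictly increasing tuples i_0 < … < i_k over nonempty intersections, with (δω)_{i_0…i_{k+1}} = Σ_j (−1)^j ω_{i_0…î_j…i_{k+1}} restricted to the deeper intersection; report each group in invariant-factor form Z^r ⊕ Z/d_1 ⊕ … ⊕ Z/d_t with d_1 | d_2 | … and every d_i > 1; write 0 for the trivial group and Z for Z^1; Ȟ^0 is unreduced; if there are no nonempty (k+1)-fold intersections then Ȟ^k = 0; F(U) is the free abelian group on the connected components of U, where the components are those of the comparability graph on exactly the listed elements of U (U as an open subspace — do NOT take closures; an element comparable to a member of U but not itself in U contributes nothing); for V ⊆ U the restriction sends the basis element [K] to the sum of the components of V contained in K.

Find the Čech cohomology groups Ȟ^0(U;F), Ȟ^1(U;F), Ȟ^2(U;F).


Ȟ^0 = Z; Ȟ^1 = Z^2; Ȟ^2 = 0

nerve of the cover:
  V1={{q},{r},{s},{p,q},{p,r},{p,s},{q,r},{q,s},{q,t},{r,s},{r,t},{s,t},{p,q,t},{p,r,t},{q,r,s},{r,s,t}} V2={{p},{p,q},{p,r},{p,s},{p,t},{p,q,t},{p,r,t}} V3={{s},{t},{p,s},{p,t},{q,s},{q,t},{r,s},{r,t},{s,t},{p,q,t},{p,r,t},{q,r,s},{r,s,t}} V4={{r},{s},{p,r},{p,s},{q,r},{q,s},{r,s},{r,t},{s,t},{p,r,t},{q,r,s},{r,s,t}} V5={{r},{p,r},{q,r},{r,s},{r,t},{p,r,t},{q,r,s},{r,s,t}}
  V12={{p,q},{p,r},{p,s},{p,q,t},{p,r,t}} V13={{s},{p,s},{q,s},{q,t},{r,s},{r,t},{s,t},{p,q,t},{p,r,t},{q,r,s},{r,s,t}} V14={{r},{s},{p,r},{p,s},{q,r},{q,s},{r,s},{r,t},{s,t},{p,r,t},{q,r,s},{r,s,t}} V15={{r},{p,r},{q,r},{r,s},{r,t},{p,r,t},{q,r,s},{r,s,t}} V23={{p,s},{p,t},{p,q,t},{p,r,t}} V24={{p,r},{p,s},{p,r,t}} V25={{p,r},{p,r,t}} V34={{s},{p,s},{q,s},{r,s},{r,t},{s,t},{p,r,t},{q,r,s},{r,s,t}} V35={{r,s},{r,t},{p,r,t},{q,r,s},{r,s,t}} V45={{r},{p,r},{q,r},{r,s},{r,t},{p,r,t},{q,r,s},{r,s,t}}
  V123={{p,s},{p,q,t},{p,r,t}} V124={{p,r},{p,s},{p,r,t}} V125={{p,r},{p,r,t}} V134={{s},{p,s},{q,s},{r,s},{r,t},{s,t},{p,r,t},{q,r,s},{r,s,t}} V135={{r,s},{r,t},{p,r,t},{q,r,s},{r,s,t}} V145={{r},{p,r},{q,r},{r,s},{r,t},{p,r,t},{q,r,s},{r,s,t}} V234={{p,s},{p,r,t}} V235={{p,r,t}} V245={{p,r},{p,r,t}} V345={{r,s},{r,t},{p,r,t},{q,r,s},{r,s,t}}
  V1234={{p,s},{p,r,t}} V1235={{p,r,t}} V1245={{p,r},{p,r,t}} V1345={{r,s},{r,t},{p,r,t},{q,r,s},{r,s,t}} V2345={{p,r,t}}
  V12345={{p,r,t}}
components per intersection:
  V1: {{q},{r},{s},{p,q},{p,r},{p,s},{q,r},{q,s},{q,t},{r,s},{r,t},{s,t},{p,q,t},{p,r,t},{q,r,s},{r,s,t}}
  V2: {{p},{p,q},{p,r},{p,s},{p,t},{p,q,t},{p,r,t}}
  V3: {{s},{t},{p,s},{p,t},{q,s},{q,t},{r,s},{r,t},{s,t},{p,q,t},{p,r,t},{q,r,s},{r,s,t}}
  V4: {{r},{s},{p,r},{p,s},{q,r},{q,s},{r,s},{r,t},{s,t},{p,r,t},{q,r,s},{r,s,t}}
  V5: {{r},{p,r},{q,r},{r,s},{r,t},{p,r,t},{q,r,s},{r,s,t}}
  V12: {{p,q},{p,q,t}} {{p,r},{p,r,t}} {{p,s}}
  V13: {{s},{p,s},{q,s},{r,s},{r,t},{s,t},{p,r,t},{q,r,s},{r,s,t}} {{q,t},{p,q,t}}
  V14: {{r},{s},{p,r},{p,s},{q,r},{q,s},{r,s},{r,t},{s,t},{p,r,t},{q,r,s},{r,s,t}}
  V15: {{r},{p,r},{q,r},{r,s},{r,t},{p,r,t},{q,r,s},{r,s,t}}
  V23: {{p,s}} {{p,t},{p,q,t},{p,r,t}}
  V24: {{p,r},{p,r,t}} {{p,s}}
  V25: {{p,r},{p,r,t}}
  V34: {{s},{p,s},{q,s},{r,s},{r,t},{s,t},{p,r,t},{q,r,s},{r,s,t}}
  V35: {{r,s},{r,t},{p,r,t},{q,r,s},{r,s,t}}
  V45: {{r},{p,r},{q,r},{r,s},{r,t},{p,r,t},{q,r,s},{r,s,t}}
  V123: {{p,s}} {{p,q,t}} {{p,r,t}}
  V124: {{p,r},{p,r,t}} {{p,s}}
  V125: {{p,r},{p,r,t}}
  V134: {{s},{p,s},{q,s},{r,s},{r,t},{s,t},{p,r,t},{q,r,s},{r,s,t}}
  V135: {{r,s},{r,t},{p,r,t},{q,r,s},{r,s,t}}
  V145: {{r},{p,r},{q,r},{r,s},{r,t},{p,r,t},{q,r,s},{r,s,t}}
  V234: {{p,s}} {{p,r,t}}
  V235: {{p,r,t}}
  V245: {{p,r},{p,r,t}}
  V345: {{r,s},{r,t},{p,r,t},{q,r,s},{r,s,t}}
  V1234: {{p,s}} {{p,r,t}}
  V1235: {{p,r,t}}
  V1245: {{p,r},{p,r,t}}
  V1345: {{r,s},{r,t},{p,r,t},{q,r,s},{r,s,t}}
  V2345: {{p,r,t}}
  V12345: {{p,r,t}}
C dims 5,15,14,6; δ0: rk 4, SNF 1^4; δ1: rk 9, SNF 1^9; δ2: rk 5, SNF 1^5
Ȟ^0 = (5 − 4) − 0 = 1, so Ȟ^0 ≅ Z
Ȟ^1 = (15 − 9) − 4 = 2, so Ȟ^1 ≅ Z^2
Ȟ^2 = (14 − 5) − 9 = 0, so Ȟ^2 ≅ 0


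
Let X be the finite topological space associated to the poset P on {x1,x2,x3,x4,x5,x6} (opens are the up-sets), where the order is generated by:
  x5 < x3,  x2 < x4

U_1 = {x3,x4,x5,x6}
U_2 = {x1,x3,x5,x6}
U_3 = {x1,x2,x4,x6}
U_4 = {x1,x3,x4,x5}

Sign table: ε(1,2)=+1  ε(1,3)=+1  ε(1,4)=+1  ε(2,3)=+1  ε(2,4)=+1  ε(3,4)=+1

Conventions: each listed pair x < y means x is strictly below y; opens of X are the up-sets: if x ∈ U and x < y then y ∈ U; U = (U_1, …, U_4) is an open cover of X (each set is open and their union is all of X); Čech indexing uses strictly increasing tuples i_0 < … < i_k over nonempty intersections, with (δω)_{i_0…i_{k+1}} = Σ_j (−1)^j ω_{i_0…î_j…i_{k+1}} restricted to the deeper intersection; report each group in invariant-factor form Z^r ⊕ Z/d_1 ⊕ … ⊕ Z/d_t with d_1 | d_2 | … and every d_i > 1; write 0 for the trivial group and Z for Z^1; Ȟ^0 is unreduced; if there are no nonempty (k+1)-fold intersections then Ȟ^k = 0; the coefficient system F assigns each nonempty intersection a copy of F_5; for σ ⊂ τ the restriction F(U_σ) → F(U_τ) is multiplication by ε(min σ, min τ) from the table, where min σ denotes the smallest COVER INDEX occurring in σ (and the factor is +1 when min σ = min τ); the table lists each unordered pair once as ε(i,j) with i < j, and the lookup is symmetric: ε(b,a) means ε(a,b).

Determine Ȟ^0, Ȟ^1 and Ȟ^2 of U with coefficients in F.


Ȟ^0 ≅ Z/5,  Ȟ^1 ≅ 0,  Ȟ^2 ≅ Z/5

intersection data:
  U12={x3,x5,x6} U13={x4,x6} U14={x3,x4,x5} U23={x1,x6} U24={x1,x3,x5} U34={x1,x4}
  U123={x6} U124={x3,x5} U134={x4} U234={x1}
C dims 4,6,4; δ0: rk_F5 3; δ1: rk_F5 3
Ȟ^0 = (4 − 3) − 0 = 1, so Ȟ^0 ≅ Z/5
Ȟ^1 = (6 − 3) − 3 = 0, so Ȟ^1 ≅ 0
Ȟ^2 = (4 − 0) − 3 = 1, so Ȟ^2 ≅ Z/5


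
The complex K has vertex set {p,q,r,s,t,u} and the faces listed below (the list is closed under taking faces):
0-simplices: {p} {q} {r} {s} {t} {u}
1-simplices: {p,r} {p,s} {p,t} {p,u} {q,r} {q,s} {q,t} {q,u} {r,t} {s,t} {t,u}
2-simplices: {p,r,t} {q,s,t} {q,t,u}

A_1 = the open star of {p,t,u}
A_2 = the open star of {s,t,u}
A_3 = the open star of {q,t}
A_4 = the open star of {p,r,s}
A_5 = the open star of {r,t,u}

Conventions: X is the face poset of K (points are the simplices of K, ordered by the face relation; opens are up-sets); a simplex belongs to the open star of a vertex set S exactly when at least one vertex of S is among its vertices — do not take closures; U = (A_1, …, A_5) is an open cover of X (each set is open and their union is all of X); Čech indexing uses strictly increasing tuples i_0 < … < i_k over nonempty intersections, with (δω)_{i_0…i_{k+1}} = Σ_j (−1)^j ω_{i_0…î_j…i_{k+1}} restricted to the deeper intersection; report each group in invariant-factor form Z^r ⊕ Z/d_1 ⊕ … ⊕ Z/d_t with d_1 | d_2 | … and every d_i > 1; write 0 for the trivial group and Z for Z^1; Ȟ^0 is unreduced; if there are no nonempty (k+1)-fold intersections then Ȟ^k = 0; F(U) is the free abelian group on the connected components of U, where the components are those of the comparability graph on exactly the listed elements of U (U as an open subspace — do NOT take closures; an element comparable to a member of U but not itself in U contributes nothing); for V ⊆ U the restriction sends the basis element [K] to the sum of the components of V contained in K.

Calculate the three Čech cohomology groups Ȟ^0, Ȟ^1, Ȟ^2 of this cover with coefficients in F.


Ȟ^0(U;F) ≅ Z,  Ȟ^1(U;F) ≅ Z^2,  Ȟ^2(U;F) ≅ 0

cover nerve:
  A1={{p},{t},{u},{p,r},{p,s},{p,t},{p,u},{q,t},{q,u},{r,t},{s,t},{t,u},{p,r,t},{q,s,t},{q,t,u}} A2={{s},{t},{u},{p,s},{p,t},{p,u},{q,s},{q,t},{q,u},{r,t},{s,t},{t,u},{p,r,t},{q,s,t},{q,t,u}} A3={{q},{t},{p,t},{q,r},{q,s},{q,t},{q,u},{r,t},{s,t},{t,u},{p,r,t},{q,s,t},{q,t,u}} A4={{p},{r},{s},{p,r},{p,s},{p,t},{p,u},{q,r},{q,s},{r,t},{s,t},{p,r,t},{q,s,t}} A5={{r},{t},{u},{p,r},{p,t},{p,u},{q,r},{q,t},{q,u},{r,t},{s,t},{t,u},{p,r,t},{q,s,t},{q,t,u}}
  A12={{t},{u},{p,s},{p,t},{p,u},{q,t},{q,u},{r,t},{s,t},{t,u},{p,r,t},{q,s,t},{q,t,u}} A13={{t},{p,t},{q,t},{q,u},{r,t},{s,t},{t,u},{p,r,t},{q,s,t},{q,t,u}} A14={{p},{p,r},{p,s},{p,t},{p,u},{r,t},{s,t},{p,r,t},{q,s,t}} A15={{t},{u},{p,r},{p,t},{p,u},{q,t},{q,u},{r,t},{s,t},{t,u},{p,r,t},{q,s,t},{q,t,u}} A23={{t},{p,t},{q,s},{q,t},{q,u},{r,t},{s,t},{t,u},{p,r,t},{q,s,t},{q,t,u}} A24={{s},{p,s},{p,t},{p,u},{q,s},{r,t},{s,t},{p,r,t},{q,s,t}} A25={{t},{u},{p,t},{p,u},{q,t},{q,u},{r,t},{s,t},{t,u},{p,r,t},{q,s,t},{q,t,u}} A34={{p,t},{q,r},{q,s},{r,t},{s,t},{p,r,t},{q,s,t}} A35={{t},{p,t},{q,r},{q,t},{q,u},{r,t},{s,t},{t,u},{p,r,t},{q,s,t},{q,t,u}} A45={{r},{p,r},{p,t},{p,u},{q,r},{r,t},{s,t},{p,r,t},{q,s,t}}
  A123={{t},{p,t},{q,t},{q,u},{r,t},{s,t},{t,u},{p,r,t},{q,s,t},{q,t,u}} A124={{p,s},{p,t},{p,u},{r,t},{s,t},{p,r,t},{q,s,t}} A125={{t},{u},{p,t},{p,u},{q,t},{q,u},{r,t},{s,t},{t,u},{p,r,t},{q,s,t},{q,t,u}} A134={{p,t},{r,t},{s,t},{p,r,t},{q,s,t}} A135={{t},{p,t},{q,t},{q,u},{r,t},{s,t},{t,u},{p,r,t},{q,s,t},{q,t,u}} A145={{p,r},{p,t},{p,u},{r,t},{s,t},{p,r,t},{q,s,t}} A234={{p,t},{q,s},{r,t},{s,t},{p,r,t},{q,s,t}} A235={{t},{p,t},{q,t},{q,u},{r,t},{s,t},{t,u},{p,r,t},{q,s,t},{q,t,u}} A245={{p,t},{p,u},{r,t},{s,t},{p,r,t},{q,s,t}} A345={{p,t},{q,r},{r,t},{s,t},{p,r,t},{q,s,t}}
  A1234={{p,t},{r,t},{s,t},{p,r,t},{q,s,t}} A1235={{t},{p,t},{q,t},{q,u},{r,t},{s,t},{t,u},{p,r,t},{q,s,t},{q,t,u}} A1245={{p,t},{p,u},{r,t},{s,t},{p,r,t},{q,s,t}} A1345={{p,t},{r,t},{s,t},{p,r,t},{q,s,t}} A2345={{p,t},{r,t},{s,t},{p,r,t},{q,s,t}}
  A12345={{p,t},{r,t},{s,t},{p,r,t},{q,s,t}}
components per intersection:
  A1: {{p},{t},{u},{p,r},{p,s},{p,t},{p,u},{q,t},{q,u},{r,t},{s,t},{t,u},{p,r,t},{q,s,t},{q,t,u}}
  A2: {{s},{t},{u},{p,s},{p,t},{p,u},{q,s},{q,t},{q,u},{r,t},{s,t},{t,u},{p,r,t},{q,s,t},{q,t,u}}
  A3: {{q},{t},{p,t},{q,r},{q,s},{q,t},{q,u},{r,t},{s,t},{t,u},{p,r,t},{q,s,t},{q,t,u}}
  A4: {{p},{r},{s},{p,r},{p,s},{p,t},{p,u},{q,r},{q,s},{r,t},{s,t},{p,r,t},{q,s,t}}
  A5: {{r},{t},{u},{p,r},{p,t},{p,u},{q,r},{q,t},{q,u},{r,t},{s,t},{t,u},{p,r,t},{q,s,t},{q,t,u}}
  A12: {{t},{u},{p,t},{p,u},{q,t},{q,u},{r,t},{s,t},{t,u},{p,r,t},{q,s,t},{q,t,u}} {{p,s}}
  A13: {{t},{p,t},{q,t},{q,u},{r,t},{s,t},{t,u},{p,r,t},{q,s,t},{q,t,u}}
  A14: {{p},{p,r},{p,s},{p,t},{p,u},{r,t},{p,r,t}} {{s,t},{q,s,t}}
  A15: {{t},{u},{p,r},{p,t},{p,u},{q,t},{q,u},{r,t},{s,t},{t,u},{p,r,t},{q,s,t},{q,t,u}}
  A23: {{t},{p,t},{q,s},{q,t},{q,u},{r,t},{s,t},{t,u},{p,r,t},{q,s,t},{q,t,u}}
  A24: {{s},{p,s},{q,s},{s,t},{q,s,t}} {{p,t},{r,t},{p,r,t}} {{p,u}}
  A25: {{t},{u},{p,t},{p,u},{q,t},{q,u},{r,t},{s,t},{t,u},{p,r,t},{q,s,t},{q,t,u}}
  A34: {{p,t},{r,t},{p,r,t}} {{q,r}} {{q,s},{s,t},{q,s,t}}
  A35: {{t},{p,t},{q,t},{q,u},{r,t},{s,t},{t,u},{p,r,t},{q,s,t},{q,t,u}} {{q,r}}
  A45: {{r},{p,r},{p,t},{q,r},{r,t},{p,r,t}} {{p,u}} {{s,t},{q,s,t}}
  A123: {{t},{p,t},{q,t},{q,u},{r,t},{s,t},{t,u},{p,r,t},{q,s,t},{q,t,u}}
  A124: {{p,s}} {{p,t},{r,t},{p,r,t}} {{p,u}} {{s,t},{q,s,t}}
  A125: {{t},{u},{p,t},{p,u},{q,t},{q,u},{r,t},{s,t},{t,u},{p,r,t},{q,s,t},{q,t,u}}
  A134: {{p,t},{r,t},{p,r,t}} {{s,t},{q,s,t}}
  A135: {{t},{p,t},{q,t},{q,u},{r,t},{s,t},{t,u},{p,r,t},{q,s,t},{q,t,u}}
  A145: {{p,r},{p,t},{r,t},{p,r,t}} {{p,u}} {{s,t},{q,s,t}}
  A234: {{p,t},{r,t},{p,r,t}} {{q,s},{s,t},{q,s,t}}
  A235: {{t},{p,t},{q,t},{q,u},{r,t},{s,t},{t,u},{p,r,t},{q,s,t},{q,t,u}}
  A245: {{p,t},{r,t},{p,r,t}} {{p,u}} {{s,t},{q,s,t}}
  A345: {{p,t},{r,t},{p,r,t}} {{q,r}} {{s,t},{q,s,t}}
  A1234: {{p,t},{r,t},{p,r,t}} {{s,t},{q,s,t}}
  A1235: {{t},{p,t},{q,t},{q,u},{r,t},{s,t},{t,u},{p,r,t},{q,s,t},{q,t,u}}
  A1245: {{p,t},{r,t},{p,r,t}} {{p,u}} {{s,t},{q,s,t}}
  A1345: {{p,t},{r,t},{p,r,t}} {{s,t},{q,s,t}}
  A2345: {{p,t},{r,t},{p,r,t}} {{s,t},{q,s,t}}
  A12345: {{p,t},{r,t},{p,r,t}} {{s,t},{q,s,t}}
C dims 5,19,21,10; δ0: rk 4, SNF 1^4; δ1: rk 13, SNF 1^13; δ2: rk 8, SNF 1^8
Ȟ^0: (5−4)−0=1 ⇒ Z
Ȟ^1: (19−13)−4=2 ⇒ Z^2
Ȟ^2: (21−8)−13=0 ⇒ 0
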